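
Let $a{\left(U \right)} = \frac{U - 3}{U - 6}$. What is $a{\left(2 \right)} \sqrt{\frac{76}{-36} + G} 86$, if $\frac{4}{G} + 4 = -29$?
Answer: $\frac{43 i \sqrt{2431}}{66} \approx 32.123 i$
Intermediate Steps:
$G = - \frac{4}{33}$ ($G = \frac{4}{-4 - 29} = \frac{4}{-33} = 4 \left(- \frac{1}{33}\right) = - \frac{4}{33} \approx -0.12121$)
$a{\left(U \right)} = \frac{-3 + U}{-6 + U}$
$a{\left(2 \right)} \sqrt{\frac{76}{-36} + G} 86 = \frac{-3 + 2}{-6 + 2} \sqrt{\frac{76}{-36} - \frac{4}{33}} \cdot 86 = \frac{1}{-4} \left(-1\right) \sqrt{76 \left(- \frac{1}{36}\right) - \frac{4}{33}} \cdot 86 = \left(- \frac{1}{4}\right) \left(-1\right) \sqrt{- \frac{19}{9} - \frac{4}{33}} \cdot 86 = \frac{\sqrt{- \frac{221}{99}}}{4} \cdot 86 = \frac{\frac{1}{33} i \sqrt{2431}}{4} \cdot 86 = \frac{i \sqrt{2431}}{132} \cdot 86 = \frac{43 i \sqrt{2431}}{66}$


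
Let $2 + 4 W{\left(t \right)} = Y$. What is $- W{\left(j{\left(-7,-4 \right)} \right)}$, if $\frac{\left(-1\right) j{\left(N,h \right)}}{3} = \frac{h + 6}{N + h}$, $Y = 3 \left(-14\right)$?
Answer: $11$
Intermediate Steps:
$Y = -42$
$j{\left(N,h \right)} = - \frac{3 \left(6 + h\right)}{N + h}$ ($j{\left(N,h \right)} = - 3 \frac{h + 6}{N + h} = - 3 \frac{6 + h}{N + h} = - \frac{3 \left(6 + h\right)}{N + h}$)
$W{\left(t \right)} = -11$ ($W{\left(t \right)} = - \frac{1}{2} + \frac{1}{4} \left(-42\right) = - \frac{1}{2} - \frac{21}{2} = -11$)
$- W{\left(j{\left(-7,-4 \right)} \right)} = \left(-1\right) \left(-11\right) = 11$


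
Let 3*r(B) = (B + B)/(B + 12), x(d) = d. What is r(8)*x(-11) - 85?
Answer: -1319/15 ≈ -87.933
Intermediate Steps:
r(B) = 2*B/(3*(12 + B)) (r(B) = ((B + B)/(B + 12))/3 = ((2*B)/(12 + B))/3 = (2*B/(12 + B))/3 = 2*B/(3*(12 + B)))
r(8)*x(-11) - 85 = ((⅔)*8/(12 + 8))*(-11) - 85 = ((⅔)*8/20)*(-11) - 85 = ((⅔)*8*(1/20))*(-11) - 85 = (4/15)*(-11) - 85 = -44/15 - 85 = -1319/15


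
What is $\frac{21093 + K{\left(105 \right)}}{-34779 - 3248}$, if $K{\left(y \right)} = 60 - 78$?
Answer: $- \frac{21075}{38027} \approx -0.55421$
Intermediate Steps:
$K{\left(y \right)} = -18$
$\frac{21093 + K{\left(105 \right)}}{-34779 - 3248} = \frac{21093 - 18}{-34779 - 3248} = \frac{21075}{-38027} = 21075 \left(- \frac{1}{38027}\right) = - \frac{21075}{38027}$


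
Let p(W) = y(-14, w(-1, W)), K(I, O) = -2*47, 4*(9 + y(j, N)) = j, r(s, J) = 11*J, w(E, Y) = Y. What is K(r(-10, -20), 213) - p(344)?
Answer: -163/2 ≈ -81.500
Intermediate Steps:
y(j, N) = -9 + j/4
K(I, O) = -94
p(W) = -25/2 (p(W) = -9 + (1/4)*(-14) = -9 - 7/2 = -25/2)
K(r(-10, -20), 213) - p(344) = -94 - 1*(-25/2) = -94 + 25/2 = -163/2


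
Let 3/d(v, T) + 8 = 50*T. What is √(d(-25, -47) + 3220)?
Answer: √1989302334/786 ≈ 56.745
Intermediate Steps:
d(v, T) = 3/(-8 + 50*T)
√(d(-25, -47) + 3220) = √(3/(2*(-4 + 25*(-47))) + 3220) = √(3/(2*(-4 - 1175)) + 3220) = √((3/2)/(-1179) + 3220) = √((3/2)*(-1/1179) + 3220) = √(-1/786 + 3220) = √(2530919/786) = √1989302334/786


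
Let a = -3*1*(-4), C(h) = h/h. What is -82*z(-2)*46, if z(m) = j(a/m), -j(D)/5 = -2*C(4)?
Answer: -37720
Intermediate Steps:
C(h) = 1
a = 12 (a = -3*(-4) = 12)
j(D) = 10 (j(D) = -(-10) = -5*(-2) = 10)
z(m) = 10
-82*z(-2)*46 = -82*10*46 = -820*46 = -37720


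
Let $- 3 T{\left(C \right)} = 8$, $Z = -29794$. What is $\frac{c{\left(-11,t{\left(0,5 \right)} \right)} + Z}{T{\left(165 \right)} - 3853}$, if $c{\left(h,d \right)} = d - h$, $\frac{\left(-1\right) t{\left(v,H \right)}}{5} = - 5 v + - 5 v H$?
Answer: $\frac{89349}{11567} \approx 7.7245$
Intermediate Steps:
$T{\left(C \right)} = - \frac{8}{3}$ ($T{\left(C \right)} = \left(- \frac{1}{3}\right) 8 = - \frac{8}{3}$)
$t{\left(v,H \right)} = 25 v + 25 H v$ ($t{\left(v,H \right)} = - 5 \left(- 5 v + - 5 v H\right) = - 5 \left(- 5 v - 5 H v\right) = 25 v + 25 H v$)
$\frac{c{\left(-11,t{\left(0,5 \right)} \right)} + Z}{T{\left(165 \right)} - 3853} = \frac{\left(25 \cdot 0 \left(1 + 5\right) - -11\right) - 29794}{- \frac{8}{3} - 3853} = \frac{\left(25 \cdot 0 \cdot 6 + 11\right) - 29794}{- \frac{11567}{3}} = \left(\left(0 + 11\right) - 29794\right) \left(- \frac{3}{11567}\right) = \left(11 - 29794\right) \left(- \frac{3}{11567}\right) = \left(-29783\right) \left(- \frac{3}{11567}\right) = \frac{89349}{11567}$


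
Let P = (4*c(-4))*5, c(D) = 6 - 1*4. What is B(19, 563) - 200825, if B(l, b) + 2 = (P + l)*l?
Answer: -199706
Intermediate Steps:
c(D) = 2 (c(D) = 6 - 4 = 2)
P = 40 (P = (4*2)*5 = 8*5 = 40)
B(l, b) = -2 + l*(40 + l) (B(l, b) = -2 + (40 + l)*l = -2 + l*(40 + l))
B(19, 563) - 200825 = (-2 + 19² + 40*19) - 200825 = (-2 + 361 + 760) - 200825 = 1119 - 200825 = -199706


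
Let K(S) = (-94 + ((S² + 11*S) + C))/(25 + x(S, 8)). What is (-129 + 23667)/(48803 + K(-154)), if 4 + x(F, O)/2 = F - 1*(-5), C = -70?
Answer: 6614178/13691785 ≈ 0.48308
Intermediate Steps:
x(F, O) = 2 + 2*F (x(F, O) = -8 + 2*(F - 1*(-5)) = -8 + 2*(F + 5) = -8 + 2*(5 + F) = -8 + (10 + 2*F) = 2 + 2*F)
K(S) = (-164 + S² + 11*S)/(27 + 2*S) (K(S) = (-94 + ((S² + 11*S) - 70))/(25 + (2 + 2*S)) = (-94 + (-70 + S² + 11*S))/(27 + 2*S) = (-164 + S² + 11*S)/(27 + 2*S))
(-129 + 23667)/(48803 + K(-154)) = (-129 + 23667)/(48803 + (-164 + (-154)² + 11*(-154))/(27 + 2*(-154))) = 23538/(48803 + (-164 + 23716 - 1694)/(27 - 308)) = 23538/(48803 + 21858/(-281)) = 23538/(48803 - 1/281*21858) = 23538/(48803 - 21858/281) = 23538/(13691785/281) = 23538*(281/13691785) = 6614178/13691785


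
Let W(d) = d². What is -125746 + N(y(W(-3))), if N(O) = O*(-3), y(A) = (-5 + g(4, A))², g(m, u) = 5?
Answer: -125746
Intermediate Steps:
y(A) = 0 (y(A) = (-5 + 5)² = 0² = 0)
N(O) = -3*O
-125746 + N(y(W(-3))) = -125746 - 3*0 = -125746 + 0 = -125746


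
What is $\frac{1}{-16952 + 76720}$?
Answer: $\frac{1}{59768} \approx 1.6731 \cdot 10^{-5}$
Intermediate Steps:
$\frac{1}{-16952 + 76720} = \frac{1}{59768}$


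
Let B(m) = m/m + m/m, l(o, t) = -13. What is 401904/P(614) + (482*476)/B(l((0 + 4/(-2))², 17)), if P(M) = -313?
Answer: 35504204/313 ≈ 1.1343e+5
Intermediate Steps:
B(m) = 2 (B(m) = 1 + 1 = 2)
401904/P(614) + (482*476)/B(l((0 + 4/(-2))², 17)) = 401904/(-313) + (482*476)/2 = 401904*(-1/313) + 229432*(½) = -401904/313 + 114716 = 35504204/313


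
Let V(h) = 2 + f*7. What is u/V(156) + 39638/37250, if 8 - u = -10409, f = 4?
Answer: 38922239/111750 ≈ 348.30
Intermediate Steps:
u = 10417 (u = 8 - 1*(-10409) = 8 + 10409 = 10417)
V(h) = 30 (V(h) = 2 + 4*7 = 2 + 28 = 30)
u/V(156) + 39638/37250 = 10417/30 + 39638/37250 = 10417*(1/30) + 39638*(1/37250) = 10417/30 + 19819/18625 = 38922239/111750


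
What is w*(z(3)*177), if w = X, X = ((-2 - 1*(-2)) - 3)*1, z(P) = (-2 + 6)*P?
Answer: -6372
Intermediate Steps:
z(P) = 4*P
X = -3 (X = ((-2 + 2) - 3)*1 = (0 - 3)*1 = -3*1 = -3)
w = -3
w*(z(3)*177) = -3*4*3*177 = -36*177 = -3*2124 = -6372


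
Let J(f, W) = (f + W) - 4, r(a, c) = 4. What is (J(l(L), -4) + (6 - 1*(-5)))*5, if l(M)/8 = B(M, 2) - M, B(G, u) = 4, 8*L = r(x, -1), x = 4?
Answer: 155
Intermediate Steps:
L = ½ (L = (⅛)*4 = ½ ≈ 0.50000)
l(M) = 32 - 8*M (l(M) = 8*(4 - M) = 32 - 8*M)
J(f, W) = -4 + W + f (J(f, W) = (W + f) - 4 = -4 + W + f)
(J(l(L), -4) + (6 - 1*(-5)))*5 = ((-4 - 4 + (32 - 8*½)) + (6 - 1*(-5)))*5 = ((-4 - 4 + (32 - 4)) + (6 + 5))*5 = ((-4 - 4 + 28) + 11)*5 = (20 + 11)*5 = 31*5 = 155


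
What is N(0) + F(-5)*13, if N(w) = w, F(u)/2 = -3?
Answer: -78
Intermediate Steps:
F(u) = -6 (F(u) = 2*(-3) = -6)
N(0) + F(-5)*13 = 0 - 6*13 = 0 - 78 = -78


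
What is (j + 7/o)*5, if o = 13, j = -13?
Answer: -810/13 ≈ -62.308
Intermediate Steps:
(j + 7/o)*5 = (-13 + 7/13)*5 = -162/13*5 = -810/13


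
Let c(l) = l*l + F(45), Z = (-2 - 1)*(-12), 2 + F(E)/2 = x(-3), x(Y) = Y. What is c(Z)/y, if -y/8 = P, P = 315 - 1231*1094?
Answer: 643/5385596 ≈ 0.00011939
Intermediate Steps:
F(E) = -10 (F(E) = -4 + 2*(-3) = -4 - 6 = -10)
P = -1346399 (P = 315 - 1346714 = -1346399)
y = 10771192 (y = -8*(-1346399) = 10771192)
Z = 36 (Z = -3*(-12) = 36)
c(l) = -10 + l² (c(l) = l*l - 10 = l² - 10 = -10 + l²)
c(Z)/y = (-10 + 36²)/10771192 = (-10 + 1296)*(1/10771192) = 1286*(1/10771192) = 643/5385596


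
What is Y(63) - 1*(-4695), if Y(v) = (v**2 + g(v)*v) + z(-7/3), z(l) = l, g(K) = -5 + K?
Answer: 36947/3 ≈ 12316.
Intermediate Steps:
Y(v) = -7/3 + v**2 + v*(-5 + v) (Y(v) = (v**2 + (-5 + v)*v) - 7/3 = (v**2 + v*(-5 + v)) - 7*1/3 = (v**2 + v*(-5 + v)) - 7/3 = -7/3 + v**2 + v*(-5 + v))
Y(63) - 1*(-4695) = (-7/3 - 5*63 + 2*63**2) - 1*(-4695) = (-7/3 - 315 + 2*3969) + 4695 = (-7/3 - 315 + 7938) + 4695 = 22862/3 + 4695 = 36947/3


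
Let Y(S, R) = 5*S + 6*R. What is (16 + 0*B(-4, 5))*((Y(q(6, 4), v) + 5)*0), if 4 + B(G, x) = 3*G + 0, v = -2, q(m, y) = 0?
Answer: 0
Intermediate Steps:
B(G, x) = -4 + 3*G (B(G, x) = -4 + (3*G + 0) = -4 + 3*G)
(16 + 0*B(-4, 5))*((Y(q(6, 4), v) + 5)*0) = (16 + 0*(-4 + 3*(-4)))*(((5*0 + 6*(-2)) + 5)*0) = (16 + 0*(-4 - 12))*(((0 - 12) + 5)*0) = (16 + 0*(-16))*((-12 + 5)*0) = (16 + 0)*(-7*0) = 16*0 = 0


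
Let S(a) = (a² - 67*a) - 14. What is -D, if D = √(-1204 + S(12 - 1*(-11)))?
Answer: -I*√2230 ≈ -47.223*I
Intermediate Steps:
S(a) = -14 + a² - 67*a
D = I*√2230 (D = √(-1204 + (-14 + (12 - 1*(-11))² - 67*(12 - 1*(-11)))) = √(-1204 + (-14 + (12 + 11)² - 67*(12 + 11))) = √(-1204 + (-14 + 23² - 67*23)) = √(-1204 + (-14 + 529 - 1541)) = √(-1204 - 1026) = √(-2230) = I*√2230 ≈ 47.223*I)
-D = -I*√2230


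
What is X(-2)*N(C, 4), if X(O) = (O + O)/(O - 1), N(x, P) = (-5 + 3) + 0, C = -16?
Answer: -8/3 ≈ -2.6667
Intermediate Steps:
N(x, P) = -2 (N(x, P) = -2 + 0 = -2)
X(O) = 2*O/(-1 + O) (X(O) = (2*O)/(-1 + O) = 2*O/(-1 + O))
X(-2)*N(C, 4) = (2*(-2)/(-1 - 2))*(-2) = (2*(-2)/(-3))*(-2) = (2*(-2)*(-⅓))*(-2) = (4/3)*(-2) = -8/3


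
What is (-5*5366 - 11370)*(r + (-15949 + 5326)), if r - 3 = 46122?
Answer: -1356176400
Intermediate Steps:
r = 46125 (r = 3 + 46122 = 46125)
(-5*5366 - 11370)*(r + (-15949 + 5326)) = (-5*5366 - 11370)*(46125 + (-15949 + 5326)) = (-26830 - 11370)*(46125 - 10623) = -38200*35502 = -1356176400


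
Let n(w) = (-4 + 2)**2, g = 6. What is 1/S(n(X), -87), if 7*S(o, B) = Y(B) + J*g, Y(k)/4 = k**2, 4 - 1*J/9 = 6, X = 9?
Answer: 7/30168 ≈ 0.00023203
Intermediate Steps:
J = -18 (J = 36 - 9*6 = 36 - 54 = -18)
n(w) = 4 (n(w) = (-2)**2 = 4)
Y(k) = 4*k**2
S(o, B) = -108/7 + 4*B**2/7 (S(o, B) = (4*B**2 - 18*6)/7 = (4*B**2 - 108)/7 = (-108 + 4*B**2)/7 = -108/7 + 4*B**2/7)
1/S(n(X), -87) = 1/(-108/7 + (4/7)*(-87)**2) = 1/(-108/7 + (4/7)*7569) = 1/(-108/7 + 30276/7) = 1/(30168/7) = 7/30168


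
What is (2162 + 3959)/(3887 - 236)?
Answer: 6121/3651 ≈ 1.6765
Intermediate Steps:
(2162 + 3959)/(3887 - 236) = 6121/3651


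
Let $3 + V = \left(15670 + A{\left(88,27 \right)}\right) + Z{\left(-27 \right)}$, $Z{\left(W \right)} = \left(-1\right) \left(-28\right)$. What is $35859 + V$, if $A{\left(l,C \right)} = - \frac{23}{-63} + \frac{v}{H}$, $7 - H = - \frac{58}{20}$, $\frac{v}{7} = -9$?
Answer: $\frac{35722765}{693} \approx 51548.0$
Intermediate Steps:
$v = -63$ ($v = 7 \left(-9\right) = -63$)
$H = \frac{99}{10}$ ($H = 7 - - \frac{58}{20} = 7 - \left(-58\right) \frac{1}{20} = 7 - - \frac{29}{10} = 7 + \frac{29}{10} = \frac{99}{10} \approx 9.9$)
$A{\left(l,C \right)} = - \frac{4157}{693}$ ($A{\left(l,C \right)} = - \frac{23}{-63} - \frac{63}{\frac{99}{10}} = \left(-23\right) \left(- \frac{1}{63}\right) - \frac{70}{11} = \frac{23}{63} - \frac{70}{11} = - \frac{4157}{693}$)
$Z{\left(W \right)} = 28$
$V = \frac{10872478}{693}$ ($V = -3 + \left(\left(15670 - \frac{4157}{693}\right) + 28\right) = -3 + \left(\frac{10855153}{693} + 28\right) = -3 + \frac{10874557}{693} = \frac{10872478}{693} \approx 15689.0$)
$35859 + V = 35859 + \frac{10872478}{693} = \frac{35722765}{693}$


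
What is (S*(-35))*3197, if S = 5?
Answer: -559475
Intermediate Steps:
(S*(-35))*3197 = (5*(-35))*3197 = -175*3197 = -559475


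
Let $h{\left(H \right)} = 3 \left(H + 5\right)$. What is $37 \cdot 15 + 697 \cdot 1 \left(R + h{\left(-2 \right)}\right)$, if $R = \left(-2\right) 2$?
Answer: $4040$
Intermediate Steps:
$R = -4$
$h{\left(H \right)} = 15 + 3 H$ ($h{\left(H \right)} = 3 \left(5 + H\right) = 15 + 3 H$)
$37 \cdot 15 + 697 \cdot 1 \left(R + h{\left(-2 \right)}\right) = 37 \cdot 15 + 697 \cdot 1 \left(-4 + \left(15 + 3 \left(-2\right)\right)\right) = 555 + 697 \cdot 1 \left(-4 + \left(15 - 6\right)\right) = 555 + 697 \cdot 1 \left(-4 + 9\right) = 555 + 697 \cdot 1 \cdot 5 = 555 + 697 \cdot 5 = 555 + 3485 = 4040$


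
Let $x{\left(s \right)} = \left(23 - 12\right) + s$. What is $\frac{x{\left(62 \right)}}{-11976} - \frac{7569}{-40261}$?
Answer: $\frac{87707291}{482165736} \approx 0.1819$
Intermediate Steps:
$x{\left(s \right)} = 11 + s$
$\frac{x{\left(62 \right)}}{-11976} - \frac{7569}{-40261} = \frac{11 + 62}{-11976} - \frac{7569}{-40261} = 73 \left(- \frac{1}{11976}\right) - - \frac{7569}{40261} = - \frac{73}{11976} + \frac{7569}{40261} = \frac{87707291}{482165736}$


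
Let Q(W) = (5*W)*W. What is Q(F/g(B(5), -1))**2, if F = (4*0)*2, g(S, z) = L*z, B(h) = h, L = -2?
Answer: 0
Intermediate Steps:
g(S, z) = -2*z
F = 0 (F = 0*2 = 0)
Q(W) = 5*W**2
Q(F/g(B(5), -1))**2 = (5*(0/((-2*(-1))))**2)**2 = (5*(0/2)**2)**2 = (5*(0*(1/2))**2)**2 = (5*0**2)**2 = (5*0)**2 = 0**2 = 0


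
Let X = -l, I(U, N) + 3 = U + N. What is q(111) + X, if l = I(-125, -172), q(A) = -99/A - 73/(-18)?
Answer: 201907/666 ≈ 303.16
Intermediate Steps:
I(U, N) = -3 + N + U (I(U, N) = -3 + (U + N) = -3 + (N + U) = -3 + N + U)
q(A) = 73/18 - 99/A (q(A) = -99/A - 73*(-1/18) = -99/A + 73/18 = 73/18 - 99/A)
l = -300 (l = -3 - 172 - 125 = -300)
X = 300 (X = -1*(-300) = 300)
q(111) + X = (73/18 - 99/111) + 300 = (73/18 - 99*1/111) + 300 = (73/18 - 33/37) + 300 = 2107/666 + 300 = 201907/666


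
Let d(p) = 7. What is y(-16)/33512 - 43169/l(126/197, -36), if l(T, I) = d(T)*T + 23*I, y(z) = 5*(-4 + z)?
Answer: 17811227726/339799113 ≈ 52.417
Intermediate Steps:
y(z) = -20 + 5*z
l(T, I) = 7*T + 23*I
y(-16)/33512 - 43169/l(126/197, -36) = (-20 + 5*(-16))/33512 - 43169/(7*(126/197) + 23*(-36)) = (-20 - 80)*(1/33512) - 43169/(7*(126*(1/197)) - 828) = -100*1/33512 - 43169/(7*(126/197) - 828) = -25/8378 - 43169/(882/197 - 828) = -25/8378 - 43169/(-162234/197) = -25/8378 - 43169*(-197/162234) = -25/8378 + 8504293/162234 = 17811227726/339799113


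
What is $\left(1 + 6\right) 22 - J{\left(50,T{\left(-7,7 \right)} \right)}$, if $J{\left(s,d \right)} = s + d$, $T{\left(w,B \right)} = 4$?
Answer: $100$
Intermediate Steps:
$J{\left(s,d \right)} = d + s$
$\left(1 + 6\right) 22 - J{\left(50,T{\left(-7,7 \right)} \right)} = \left(1 + 6\right) 22 - \left(4 + 50\right) = 7 \cdot 22 - 54 = 154 - 54 = 100$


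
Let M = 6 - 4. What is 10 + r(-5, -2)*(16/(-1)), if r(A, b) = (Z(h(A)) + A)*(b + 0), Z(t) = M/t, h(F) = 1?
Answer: -86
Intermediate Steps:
M = 2
Z(t) = 2/t
r(A, b) = b*(2 + A) (r(A, b) = (2/1 + A)*(b + 0) = (2*1 + A)*b = (2 + A)*b = b*(2 + A))
10 + r(-5, -2)*(16/(-1)) = 10 + (-2*(2 - 5))*(16/(-1)) = 10 + (-2*(-3))*(16*(-1)) = 10 + 6*(-16) = 10 - 96 = -86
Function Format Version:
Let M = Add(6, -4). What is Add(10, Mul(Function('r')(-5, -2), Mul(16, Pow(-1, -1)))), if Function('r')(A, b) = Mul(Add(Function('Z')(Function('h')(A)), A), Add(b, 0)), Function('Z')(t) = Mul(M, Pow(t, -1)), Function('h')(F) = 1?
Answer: -86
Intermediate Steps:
M = 2
Function('Z')(t) = Mul(2, Pow(t, -1))
Function('r')(A, b) = Mul(b, Add(2, A)) (Function('r')(A, b) = Mul(Add(Mul(2, Pow(1, -1)), A), Add(b, 0)) = Mul(Add(Mul(2, 1), A), b) = Mul(Add(2, A), b) = Mul(b, Add(2, A)))
Add(10, Mul(Function('r')(-5, -2), Mul(16, Pow(-1, -1)))) = Add(10, Mul(Mul(-2, Add(2, -5)), Mul(16, Pow(-1, -1)))) = Add(10, Mul(Mul(-2, -3), Mul(16, -1))) = Add(10, Mul(6, -16)) = Add(10, -96) = -86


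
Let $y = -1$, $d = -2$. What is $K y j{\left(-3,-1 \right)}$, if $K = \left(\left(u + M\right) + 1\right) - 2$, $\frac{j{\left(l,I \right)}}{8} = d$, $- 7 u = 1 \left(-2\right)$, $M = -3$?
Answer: $- \frac{416}{7} \approx -59.429$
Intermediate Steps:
$u = \frac{2}{7}$ ($u = - \frac{1 \left(-2\right)}{7} = \left(- \frac{1}{7}\right) \left(-2\right) = \frac{2}{7} \approx 0.28571$)
$j{\left(l,I \right)} = -16$ ($j{\left(l,I \right)} = 8 \left(-2\right) = -16$)
$K = - \frac{26}{7}$ ($K = \left(\left(\frac{2}{7} - 3\right) + 1\right) - 2 = \left(- \frac{19}{7} + 1\right) - 2 = - \frac{12}{7} - 2 = - \frac{26}{7} \approx -3.7143$)
$K y j{\left(-3,-1 \right)} = \left(- \frac{26}{7}\right) \left(-1\right) \left(-16\right) = \frac{26}{7} \left(-16\right) = - \frac{416}{7}$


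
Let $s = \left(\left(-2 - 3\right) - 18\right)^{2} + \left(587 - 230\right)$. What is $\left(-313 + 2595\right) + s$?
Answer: $3168$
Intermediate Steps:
$s = 886$ ($s = \left(-5 - 18\right)^{2} + 357 = \left(-23\right)^{2} + 357 = 529 + 357 = 886$)
$\left(-313 + 2595\right) + s = \left(-313 + 2595\right) + 886 = 2282 + 886 = 3168$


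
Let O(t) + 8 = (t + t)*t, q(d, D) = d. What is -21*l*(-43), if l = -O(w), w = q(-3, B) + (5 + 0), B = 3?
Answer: 0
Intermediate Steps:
w = 2 (w = -3 + (5 + 0) = -3 + 5 = 2)
O(t) = -8 + 2*t**2 (O(t) = -8 + (t + t)*t = -8 + (2*t)*t = -8 + 2*t**2)
l = 0 (l = -(-8 + 2*2**2) = -(-8 + 2*4) = -(-8 + 8) = -1*0 = 0)
-21*l*(-43) = -21*0*(-43) = 0*(-43) = 0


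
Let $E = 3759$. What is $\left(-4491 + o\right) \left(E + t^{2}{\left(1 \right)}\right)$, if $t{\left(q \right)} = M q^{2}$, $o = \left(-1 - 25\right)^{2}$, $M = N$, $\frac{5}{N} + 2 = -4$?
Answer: $- \frac{516356435}{36} \approx -1.4343 \cdot 10^{7}$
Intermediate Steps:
$N = - \frac{5}{6}$ ($N = \frac{5}{-2 - 4} = \frac{5}{-6} = 5 \left(- \frac{1}{6}\right) = - \frac{5}{6} \approx -0.83333$)
$M = - \frac{5}{6} \approx -0.83333$
$o = 676$ ($o = \left(-26\right)^{2} = 676$)
$t{\left(q \right)} = - \frac{5 q^{2}}{6}$
$\left(-4491 + o\right) \left(E + t^{2}{\left(1 \right)}\right) = \left(-4491 + 676\right) \left(3759 + \left(- \frac{5 \cdot 1^{2}}{6}\right)^{2}\right) = - 3815 \left(3759 + \left(\left(- \frac{5}{6}\right) 1\right)^{2}\right) = - 3815 \left(3759 + \left(- \frac{5}{6}\right)^{2}\right) = - 3815 \left(3759 + \frac{25}{36}\right) = \left(-3815\right) \frac{135349}{36} = - \frac{516356435}{36}$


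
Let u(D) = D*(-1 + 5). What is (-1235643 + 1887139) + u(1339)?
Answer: 656852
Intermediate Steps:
u(D) = 4*D (u(D) = D*4 = 4*D)
(-1235643 + 1887139) + u(1339) = (-1235643 + 1887139) + 4*1339 = 651496 + 5356 = 656852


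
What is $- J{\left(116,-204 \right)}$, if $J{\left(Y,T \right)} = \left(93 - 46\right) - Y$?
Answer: $69$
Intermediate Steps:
$J{\left(Y,T \right)} = 47 - Y$ ($J{\left(Y,T \right)} = \left(93 - 46\right) - Y = 47 - Y$)
$- J{\left(116,-204 \right)} = - (47 - 116) = \left(-1\right) \left(-69\right) = 69$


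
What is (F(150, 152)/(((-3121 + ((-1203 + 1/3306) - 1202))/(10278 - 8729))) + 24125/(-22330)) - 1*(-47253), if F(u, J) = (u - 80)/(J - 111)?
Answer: 31612681438404607/669031054846 ≈ 47251.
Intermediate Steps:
F(u, J) = (-80 + u)/(-111 + J)
(F(150, 152)/(((-3121 + ((-1203 + 1/3306) - 1202))/(10278 - 8729))) + 24125/(-22330)) - 1*(-47253) = (((-80 + 150)/(-111 + 152))/(((-3121 + ((-1203 + 1/3306) - 1202))/(10278 - 8729))) + 24125/(-22330)) - 1*(-47253) = ((70/41)/(((-3121 + ((-1203 + 1/3306) - 1202))/1549)) + 24125*(-1/22330)) + 47253 = (((1/41)*70)/(((-3121 + (-3977117/3306 - 1202))*(1/1549))) - 4825/4466) + 47253 = (70/(41*(((-3121 - 7950929/3306)*(1/1549)))) - 4825/4466) + 47253 = (70/(41*((-18268955/3306*1/1549))) - 4825/4466) + 47253 = (70/(41*(-18268955/5120994)) - 4825/4466) + 47253 = ((70/41)*(-5120994/18268955) - 4825/4466) + 47253 = (-71693916/149805431 - 4825/4466) + 47253 = -1042996233431/669031054846 + 47253 = 31612681438404607/669031054846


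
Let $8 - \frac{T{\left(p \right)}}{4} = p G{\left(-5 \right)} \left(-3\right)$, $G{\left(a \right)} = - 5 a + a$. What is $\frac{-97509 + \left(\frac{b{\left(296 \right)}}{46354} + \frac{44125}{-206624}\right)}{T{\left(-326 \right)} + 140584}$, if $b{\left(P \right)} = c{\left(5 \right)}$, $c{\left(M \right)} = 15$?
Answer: $- \frac{42451295921407}{27155813760768} \approx -1.5632$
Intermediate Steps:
$b{\left(P \right)} = 15$
$G{\left(a \right)} = - 4 a$
$T{\left(p \right)} = 32 + 240 p$ ($T{\left(p \right)} = 32 - 4 p \left(\left(-4\right) \left(-5\right)\right) \left(-3\right) = 32 - 4 p 20 \left(-3\right) = 32 - 4 \cdot 20 p \left(-3\right) = 32 - 4 \left(- 60 p\right) = 32 + 240 p$)
$\frac{-97509 + \left(\frac{b{\left(296 \right)}}{46354} + \frac{44125}{-206624}\right)}{T{\left(-326 \right)} + 140584} = \frac{-97509 + \left(\frac{15}{46354} + \frac{44125}{-206624}\right)}{\left(32 + 240 \left(-326\right)\right) + 140584} = \frac{-97509 + \left(15 \cdot \frac{1}{46354} + 44125 \left(- \frac{1}{206624}\right)\right)}{\left(32 - 78240\right) + 140584} = \frac{-97509 + \left(\frac{15}{46354} - \frac{44125}{206624}\right)}{-78208 + 140584} = \frac{-97509 - \frac{92830495}{435356768}}{62376} = \left(- \frac{42451295921407}{435356768}\right) \frac{1}{62376} = - \frac{42451295921407}{27155813760768}$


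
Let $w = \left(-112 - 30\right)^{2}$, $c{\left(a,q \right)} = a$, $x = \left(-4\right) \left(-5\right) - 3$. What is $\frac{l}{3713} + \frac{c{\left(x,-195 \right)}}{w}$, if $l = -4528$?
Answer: $- \frac{91239471}{74868932} \approx -1.2187$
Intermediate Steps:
$x = 17$ ($x = 20 - 3 = 17$)
$w = 20164$ ($w = \left(-142\right)^{2} = 20164$)
$\frac{l}{3713} + \frac{c{\left(x,-195 \right)}}{w} = - \frac{4528}{3713} + \frac{17}{20164} = - \frac{91239471}{74868932}$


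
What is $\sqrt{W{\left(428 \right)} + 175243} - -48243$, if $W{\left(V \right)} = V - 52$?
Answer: $48243 + \sqrt{175619} \approx 48662.0$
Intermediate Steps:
$W{\left(V \right)} = -52 + V$ ($W{\left(V \right)} = V - 52 = -52 + V$)
$\sqrt{W{\left(428 \right)} + 175243} - -48243 = \sqrt{\left(-52 + 428\right) + 175243} - -48243 = \sqrt{376 + 175243} + 48243 = \sqrt{175619} + 48243 = 48243 + \sqrt{175619}$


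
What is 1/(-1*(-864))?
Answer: 1/864 ≈ 0.0011574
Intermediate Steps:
1/(-1*(-864)) = 1/864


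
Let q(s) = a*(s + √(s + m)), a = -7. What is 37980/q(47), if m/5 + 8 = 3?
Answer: -198340/1701 + 4220*√22/1701 ≈ -104.97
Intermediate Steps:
m = -25 (m = -40 + 5*3 = -40 + 15 = -25)
q(s) = -7*s - 7*√(-25 + s) (q(s) = -7*(s + √(s - 25)) = -7*(s + √(-25 + s)) = -7*s - 7*√(-25 + s))
37980/q(47) = 37980/(-7*47 - 7*√(-25 + 47)) = 37980/(-329 - 7*√22)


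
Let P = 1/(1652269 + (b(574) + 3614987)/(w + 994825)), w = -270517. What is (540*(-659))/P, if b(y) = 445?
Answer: -35489777540272020/60359 ≈ -5.8798e+11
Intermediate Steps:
P = 60359/99729605857 (P = 1/(1652269 + (445 + 3614987)/(-270517 + 994825)) = 1/(1652269 + 3615432/724308) = 1/(1652269 + 3615432*(1/724308)) = 1/(1652269 + 301286/60359) = 1/(99729605857/60359) = 60359/99729605857 ≈ 6.0523e-7)
(540*(-659))/P = (540*(-659))/(60359/99729605857) = -355860*99729605857/60359 = -35489777540272020/60359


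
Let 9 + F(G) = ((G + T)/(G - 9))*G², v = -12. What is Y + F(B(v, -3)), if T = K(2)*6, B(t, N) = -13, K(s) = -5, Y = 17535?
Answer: 392839/22 ≈ 17856.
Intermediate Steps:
T = -30 (T = -5*6 = -30)
F(G) = -9 + G²*(-30 + G)/(-9 + G) (F(G) = -9 + ((G - 30)/(G - 9))*G² = -9 + ((-30 + G)/(-9 + G))*G² = -9 + G²*(-30 + G)/(-9 + G))
Y + F(B(v, -3)) = 17535 + (81 + (-13)³ - 30*(-13)² - 9*(-13))/(-9 - 13) = 17535 + (81 - 2197 - 30*169 + 117)/(-22) = 17535 - (81 - 2197 - 5070 + 117)/22 = 17535 - 1/22*(-7069) = 17535 + 7069/22 = 392839/22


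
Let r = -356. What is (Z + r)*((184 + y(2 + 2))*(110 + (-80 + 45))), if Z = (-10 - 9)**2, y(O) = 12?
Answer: 73500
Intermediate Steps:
Z = 361 (Z = (-19)**2 = 361)
(Z + r)*((184 + y(2 + 2))*(110 + (-80 + 45))) = (361 - 356)*((184 + 12)*(110 + (-80 + 45))) = 5*(196*(110 - 35)) = 5*(196*75) = 5*14700 = 73500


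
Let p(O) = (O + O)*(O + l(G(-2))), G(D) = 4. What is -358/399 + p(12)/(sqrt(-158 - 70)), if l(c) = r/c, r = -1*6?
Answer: -358/399 - 42*I*sqrt(57)/19 ≈ -0.89724 - 16.689*I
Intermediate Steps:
r = -6
l(c) = -6/c
p(O) = 2*O*(-3/2 + O) (p(O) = (O + O)*(O - 6/4) = (2*O)*(O - 6*1/4) = (2*O)*(O - 3/2) = (2*O)*(-3/2 + O) = 2*O*(-3/2 + O))
-358/399 + p(12)/(sqrt(-158 - 70)) = -358/399 + (12*(-3 + 2*12))/(sqrt(-158 - 70)) = -358*1/399 + (12*(-3 + 24))/(sqrt(-228)) = -358/399 + (12*21)/((2*I*sqrt(57))) = -358/399 + 252*(-I*sqrt(57)/114) = -358/399 - 42*I*sqrt(57)/19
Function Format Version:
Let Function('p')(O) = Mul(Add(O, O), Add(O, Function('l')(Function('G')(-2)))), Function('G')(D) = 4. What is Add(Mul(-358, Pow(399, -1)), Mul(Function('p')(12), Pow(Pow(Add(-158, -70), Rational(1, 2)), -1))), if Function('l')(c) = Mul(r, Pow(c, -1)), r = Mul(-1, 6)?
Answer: Add(Rational(-358, 399), Mul(Rational(-42, 19), I, Pow(57, Rational(1, 2)))) ≈ Add(-0.89724, Mul(-16.689, I))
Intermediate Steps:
r = -6
Function('l')(c) = Mul(-6, Pow(c, -1))
Function('p')(O) = Mul(2, O, Add(Rational(-3, 2), O)) (Function('p')(O) = Mul(Add(O, O), Add(O, Mul(-6, Pow(4, -1)))) = Mul(Mul(2, O), Add(O, Mul(-6, Rational(1, 4)))) = Mul(Mul(2, O), Add(O, Rational(-3, 2))) = Mul(Mul(2, O), Add(Rational(-3, 2), O)) = Mul(2, O, Add(Rational(-3, 2), O)))
Add(Mul(-358, Pow(399, -1)), Mul(Function('p')(12), Pow(Pow(Add(-158, -70), Rational(1, 2)), -1))) = Add(Mul(-358, Pow(399, -1)), Mul(Mul(12, Add(-3, Mul(2, 12))), Pow(Pow(Add(-158, -70), Rational(1, 2)), -1))) = Add(Mul(-358, Rational(1, 399)), Mul(Mul(12, Add(-3, 24)), Pow(Pow(-228, Rational(1, 2)), -1))) = Add(Rational(-358, 399), Mul(Mul(12, 21), Pow(Mul(2, I, Pow(57, Rational(1, 2))), -1))) = Add(Rational(-358, 399), Mul(252, Mul(Rational(-1, 114), I, Pow(57, Rational(1, 2))))) = Add(Rational(-358, 399), Mul(Rational(-42, 19), I, Pow(57, Rational(1, 2))))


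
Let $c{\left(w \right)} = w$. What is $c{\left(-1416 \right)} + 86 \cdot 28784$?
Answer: $2474008$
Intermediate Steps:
$c{\left(-1416 \right)} + 86 \cdot 28784 = -1416 + 86 \cdot 28784 = -1416 + 2475424 = 2474008$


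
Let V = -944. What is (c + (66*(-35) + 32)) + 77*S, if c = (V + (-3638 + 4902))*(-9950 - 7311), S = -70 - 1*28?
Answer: -5533344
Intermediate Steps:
S = -98 (S = -70 - 28 = -98)
c = -5523520 (c = (-944 + (-3638 + 4902))*(-9950 - 7311) = (-944 + 1264)*(-17261) = 320*(-17261) = -5523520)
(c + (66*(-35) + 32)) + 77*S = (-5523520 + (66*(-35) + 32)) + 77*(-98) = (-5523520 + (-2310 + 32)) - 7546 = (-5523520 - 2278) - 7546 = -5525798 - 7546 = -5533344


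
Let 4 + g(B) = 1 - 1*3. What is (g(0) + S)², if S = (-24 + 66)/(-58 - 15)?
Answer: 230400/5329 ≈ 43.235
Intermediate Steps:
g(B) = -6 (g(B) = -4 + (1 - 1*3) = -4 + (1 - 3) = -4 - 2 = -6)
S = -42/73 (S = 42/(-73) = 42*(-1/73) = -42/73 ≈ -0.57534)
(g(0) + S)² = (-6 - 42/73)² = (-480/73)² = 230400/5329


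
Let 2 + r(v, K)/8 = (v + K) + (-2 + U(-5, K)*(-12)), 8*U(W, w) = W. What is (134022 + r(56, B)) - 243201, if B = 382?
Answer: -105647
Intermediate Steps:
U(W, w) = W/8
r(v, K) = 28 + 8*K + 8*v (r(v, K) = -16 + 8*((v + K) + (-2 + ((1/8)*(-5))*(-12))) = -16 + 8*((K + v) + (-2 - 5/8*(-12))) = -16 + 8*((K + v) + (-2 + 15/2)) = -16 + 8*((K + v) + 11/2) = -16 + 8*(11/2 + K + v) = -16 + (44 + 8*K + 8*v) = 28 + 8*K + 8*v)
(134022 + r(56, B)) - 243201 = (134022 + (28 + 8*382 + 8*56)) - 243201 = (134022 + (28 + 3056 + 448)) - 243201 = (134022 + 3532) - 243201 = 137554 - 243201 = -105647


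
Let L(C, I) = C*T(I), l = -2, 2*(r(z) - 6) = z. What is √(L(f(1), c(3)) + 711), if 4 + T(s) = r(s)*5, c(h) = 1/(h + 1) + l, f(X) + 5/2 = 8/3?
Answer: √102903/12 ≈ 26.732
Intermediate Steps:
r(z) = 6 + z/2
f(X) = ⅙ (f(X) = -5/2 + 8/3 = ⅙)
c(h) = -2 + 1/(1 + h) (c(h) = 1/(h + 1) - 2 = 1/(1 + h) - 2 = -2 + 1/(1 + h))
T(s) = 26 + 5*s/2 (T(s) = -4 + (6 + s/2)*5 = -4 + (30 + 5*s/2) = 26 + 5*s/2)
L(C, I) = C*(26 + 5*I/2)
√(L(f(1), c(3)) + 711) = √((½)*(⅙)*(52 + 5*((-1 - 2*3)/(1 + 3))) + 711) = √((½)*(⅙)*(52 + 5*((-1 - 6)/4)) + 711) = √((½)*(⅙)*(52 + 5*((¼)*(-7))) + 711) = √((½)*(⅙)*(52 + 5*(-7/4)) + 711) = √((½)*(⅙)*(52 - 35/4) + 711) = √((½)*(⅙)*(173/4) + 711) = √(173/48 + 711) = √(34301/48) = √102903/12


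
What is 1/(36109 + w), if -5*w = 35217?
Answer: 5/145328 ≈ 3.4405e-5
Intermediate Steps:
w = -35217/5 (w = -⅕*35217 = -35217/5 ≈ -7043.4)
1/(36109 + w) = 1/(36109 - 35217/5) = 1/(145328/5) = 5/145328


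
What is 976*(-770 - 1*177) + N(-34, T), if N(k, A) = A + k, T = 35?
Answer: -924271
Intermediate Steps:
976*(-770 - 1*177) + N(-34, T) = 976*(-770 - 1*177) + (35 - 34) = 976*(-770 - 177) + 1 = 976*(-947) + 1 = -924272 + 1 = -924271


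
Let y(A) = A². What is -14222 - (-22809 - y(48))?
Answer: 10891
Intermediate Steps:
-14222 - (-22809 - y(48)) = -14222 - (-22809 - 1*48²) = -14222 - (-22809 - 1*2304) = -14222 - (-22809 - 2304) = -14222 - 1*(-25113) = -14222 + 25113 = 10891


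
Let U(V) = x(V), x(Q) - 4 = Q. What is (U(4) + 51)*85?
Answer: 5015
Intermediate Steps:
x(Q) = 4 + Q
U(V) = 4 + V
(U(4) + 51)*85 = ((4 + 4) + 51)*85 = (8 + 51)*85 = 59*85 = 5015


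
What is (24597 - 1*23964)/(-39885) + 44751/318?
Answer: 198299149/1409270 ≈ 140.71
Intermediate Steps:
(24597 - 1*23964)/(-39885) + 44751/318 = (24597 - 23964)*(-1/39885) + 44751*(1/318) = 633*(-1/39885) + 14917/106 = -211/13295 + 14917/106 = 198299149/1409270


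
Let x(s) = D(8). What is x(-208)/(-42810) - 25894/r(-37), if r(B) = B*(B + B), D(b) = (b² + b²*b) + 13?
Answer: -555067411/58606890 ≈ -9.4710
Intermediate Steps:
D(b) = 13 + b² + b³ (D(b) = (b² + b³) + 13 = 13 + b² + b³)
r(B) = 2*B² (r(B) = B*(2*B) = 2*B²)
x(s) = 589 (x(s) = 13 + 8² + 8³ = 13 + 64 + 512 = 589)
x(-208)/(-42810) - 25894/r(-37) = 589/(-42810) - 25894/(2*(-37)²) = 589*(-1/42810) - 25894/(2*1369) = -589/42810 - 25894/2738 = -589/42810 - 25894*1/2738 = -589/42810 - 12947/1369 = -555067411/58606890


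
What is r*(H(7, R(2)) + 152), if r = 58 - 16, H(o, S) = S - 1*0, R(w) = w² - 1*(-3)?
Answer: 6678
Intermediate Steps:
R(w) = 3 + w² (R(w) = w² + 3 = 3 + w²)
H(o, S) = S (H(o, S) = S + 0 = S)
r = 42
r*(H(7, R(2)) + 152) = 42*((3 + 2²) + 152) = 42*((3 + 4) + 152) = 42*(7 + 152) = 42*159 = 6678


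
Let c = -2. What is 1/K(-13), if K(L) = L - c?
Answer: -1/11 ≈ -0.090909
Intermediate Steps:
K(L) = 2 + L (K(L) = L - 1*(-2) = L + 2 = 2 + L)
1/K(-13) = 1/(2 - 13) = 1/(-11) = -1/11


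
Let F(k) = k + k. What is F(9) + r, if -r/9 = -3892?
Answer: 35046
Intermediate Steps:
F(k) = 2*k
r = 35028 (r = -9*(-3892) = 35028)
F(9) + r = 2*9 + 35028 = 18 + 35028 = 35046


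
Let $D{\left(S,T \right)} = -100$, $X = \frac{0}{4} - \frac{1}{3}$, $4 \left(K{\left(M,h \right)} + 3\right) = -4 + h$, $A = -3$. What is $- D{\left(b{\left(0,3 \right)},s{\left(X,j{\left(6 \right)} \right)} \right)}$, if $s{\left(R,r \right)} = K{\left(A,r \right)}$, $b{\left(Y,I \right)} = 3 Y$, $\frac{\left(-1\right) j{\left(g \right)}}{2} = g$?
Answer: $100$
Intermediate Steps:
$j{\left(g \right)} = - 2 g$
$K{\left(M,h \right)} = -4 + \frac{h}{4}$ ($K{\left(M,h \right)} = -3 + \frac{-4 + h}{4} = -3 + \left(-1 + \frac{h}{4}\right) = -4 + \frac{h}{4}$)
$X = - \frac{1}{3}$ ($X = 0 \cdot \frac{1}{4} - \frac{1}{3} = 0 - \frac{1}{3} = - \frac{1}{3} \approx -0.33333$)
$s{\left(R,r \right)} = -4 + \frac{r}{4}$
$- D{\left(b{\left(0,3 \right)},s{\left(X,j{\left(6 \right)} \right)} \right)} = \left(-1\right) \left(-100\right) = 100$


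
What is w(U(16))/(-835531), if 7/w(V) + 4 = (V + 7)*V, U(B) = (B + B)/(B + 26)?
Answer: -3087/705188164 ≈ -4.3776e-6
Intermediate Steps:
U(B) = 2*B/(26 + B) (U(B) = (2*B)/(26 + B) = 2*B/(26 + B))
w(V) = 7/(-4 + V*(7 + V)) (w(V) = 7/(-4 + (V + 7)*V) = 7/(-4 + (7 + V)*V) = 7/(-4 + V*(7 + V)))
w(U(16))/(-835531) = (7/(-4 + (2*16/(26 + 16))² + 7*(2*16/(26 + 16))))/(-835531) = (7/(-4 + (2*16/42)² + 7*(2*16/42)))*(-1/835531) = (7/(-4 + (2*16*(1/42))² + 7*(2*16*(1/42))))*(-1/835531) = (7/(-4 + (16/21)² + 7*(16/21)))*(-1/835531) = (7/(-4 + 256/441 + 16/3))*(-1/835531) = (7/(844/441))*(-1/835531) = (7*(441/844))*(-1/835531) = (3087/844)*(-1/835531) = -3087/705188164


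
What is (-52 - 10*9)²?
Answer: 20164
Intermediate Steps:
(-52 - 10*9)² = (-52 - 90)² = (-142)² = 20164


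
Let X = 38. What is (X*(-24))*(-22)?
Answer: 20064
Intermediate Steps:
(X*(-24))*(-22) = (38*(-24))*(-22) = -912*(-22) = 20064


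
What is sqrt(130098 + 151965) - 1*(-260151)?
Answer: 260151 + sqrt(282063) ≈ 2.6068e+5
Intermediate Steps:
sqrt(130098 + 151965) - 1*(-260151) = sqrt(282063) + 260151 = 260151 + sqrt(282063)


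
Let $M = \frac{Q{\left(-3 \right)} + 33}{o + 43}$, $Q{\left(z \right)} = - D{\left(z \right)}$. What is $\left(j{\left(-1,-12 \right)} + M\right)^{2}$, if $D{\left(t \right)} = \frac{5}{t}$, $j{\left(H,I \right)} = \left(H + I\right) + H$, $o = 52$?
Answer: $\frac{15100996}{81225} \approx 185.92$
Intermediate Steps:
$j{\left(H,I \right)} = I + 2 H$
$Q{\left(z \right)} = - \frac{5}{z}$
$M = \frac{104}{285}$ ($M = \frac{- \frac{5}{-3} + 33}{52 + 43} = \frac{\left(-5\right) \left(- \frac{1}{3}\right) + 33}{95} = \left(\frac{5}{3} + 33\right) \frac{1}{95} = \frac{104}{3} \cdot \frac{1}{95} = \frac{104}{285} \approx 0.36491$)
$\left(j{\left(-1,-12 \right)} + M\right)^{2} = \left(\left(-12 + 2 \left(-1\right)\right) + \frac{104}{285}\right)^{2} = \left(\left(-12 - 2\right) + \frac{104}{285}\right)^{2} = \left(-14 + \frac{104}{285}\right)^{2} = \left(- \frac{3886}{285}\right)^{2} = \frac{15100996}{81225}$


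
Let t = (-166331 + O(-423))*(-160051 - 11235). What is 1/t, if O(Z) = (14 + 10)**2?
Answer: 1/28391510930 ≈ 3.5222e-11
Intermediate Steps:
O(Z) = 576 (O(Z) = 24**2 = 576)
t = 28391510930 (t = (-166331 + 576)*(-160051 - 11235) = -165755*(-171286) = 28391510930)
1/t = 1/28391510930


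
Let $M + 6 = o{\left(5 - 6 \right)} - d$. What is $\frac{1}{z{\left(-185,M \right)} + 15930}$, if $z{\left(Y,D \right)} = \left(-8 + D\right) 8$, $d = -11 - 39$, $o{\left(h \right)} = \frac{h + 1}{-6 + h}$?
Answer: $\frac{1}{16218} \approx 6.166 \cdot 10^{-5}$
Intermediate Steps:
$o{\left(h \right)} = \frac{1 + h}{-6 + h}$
$d = -50$ ($d = -11 - 39 = -50$)
$M = 44$ ($M = -6 + \left(\frac{1 + \left(5 - 6\right)}{-6 + \left(5 - 6\right)} - -50\right) = -6 + \left(\frac{1 - 1}{-6 - 1} + 50\right) = -6 + \left(\frac{1}{-7} \cdot 0 + 50\right) = -6 + \left(\left(- \frac{1}{7}\right) 0 + 50\right) = -6 + \left(0 + 50\right) = -6 + 50 = 44$)
$z{\left(Y,D \right)} = -64 + 8 D$
$\frac{1}{z{\left(-185,M \right)} + 15930} = \frac{1}{\left(-64 + 8 \cdot 44\right) + 15930} = \frac{1}{\left(-64 + 352\right) + 15930} = \frac{1}{288 + 15930} = \frac{1}{16218}$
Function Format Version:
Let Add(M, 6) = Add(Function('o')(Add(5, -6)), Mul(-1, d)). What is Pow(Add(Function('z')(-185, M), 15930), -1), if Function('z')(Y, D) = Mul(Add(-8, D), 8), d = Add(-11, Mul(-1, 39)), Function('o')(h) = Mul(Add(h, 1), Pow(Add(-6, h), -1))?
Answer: Rational(1, 16218) ≈ 6.1660e-5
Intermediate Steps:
Function('o')(h) = Mul(Pow(Add(-6, h), -1), Add(1, h)) (Function('o')(h) = Mul(Add(1, h), Pow(Add(-6, h), -1)) = Mul(Pow(Add(-6, h), -1), Add(1, h)))
d = -50 (d = Add(-11, -39) = -50)
M = 44 (M = Add(-6, Add(Mul(Pow(Add(-6, Add(5, -6)), -1), Add(1, Add(5, -6))), Mul(-1, -50))) = Add(-6, Add(Mul(Pow(Add(-6, -1), -1), Add(1, -1)), 50)) = Add(-6, Add(Mul(Pow(-7, -1), 0), 50)) = Add(-6, Add(Mul(Rational(-1, 7), 0), 50)) = Add(-6, Add(0, 50)) = Add(-6, 50) = 44)
Function('z')(Y, D) = Add(-64, Mul(8, D))
Pow(Add(Function('z')(-185, M), 15930), -1) = Pow(Add(Add(-64, Mul(8, 44)), 15930), -1) = Pow(Add(Add(-64, 352), 15930), -1) = Pow(Add(288, 15930), -1) = Pow(16218, -1) = Rational(1, 16218)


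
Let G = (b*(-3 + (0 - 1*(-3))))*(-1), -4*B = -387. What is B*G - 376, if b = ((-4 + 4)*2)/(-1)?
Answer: -376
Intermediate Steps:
b = 0 (b = (0*2)*(-1) = 0*(-1) = 0)
B = 387/4 (B = -¼*(-387) = 387/4 ≈ 96.750)
G = 0 (G = (0*(-3 + (0 - 1*(-3))))*(-1) = (0*(-3 + (0 + 3)))*(-1) = (0*(-3 + 3))*(-1) = (0*0)*(-1) = 0*(-1) = 0)
B*G - 376 = (387/4)*0 - 376 = 0 - 376 = -376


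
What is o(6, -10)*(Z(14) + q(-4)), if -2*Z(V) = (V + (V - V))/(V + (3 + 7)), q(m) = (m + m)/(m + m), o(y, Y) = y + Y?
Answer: -17/6 ≈ -2.8333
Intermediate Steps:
o(y, Y) = Y + y
q(m) = 1 (q(m) = (2*m)/((2*m)) = (2*m)*(1/(2*m)) = 1)
Z(V) = -V/(2*(10 + V)) (Z(V) = -(V + (V - V))/(2*(V + (3 + 7))) = -(V + 0)/(2*(V + 10)) = -V/(2*(10 + V)))
o(6, -10)*(Z(14) + q(-4)) = (-10 + 6)*(-1*14/(20 + 2*14) + 1) = -4*(-1*14/(20 + 28) + 1) = -4*(-1*14/48 + 1) = -4*(-1*14*1/48 + 1) = -4*(-7/24 + 1) = -4*17/24 = -17/6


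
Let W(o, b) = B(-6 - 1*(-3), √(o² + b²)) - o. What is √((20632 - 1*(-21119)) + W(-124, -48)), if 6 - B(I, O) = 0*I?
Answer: √41881 ≈ 204.65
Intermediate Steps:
B(I, O) = 6 (B(I, O) = 6 - 0*I = 6 - 1*0 = 6 + 0 = 6)
W(o, b) = 6 - o
√((20632 - 1*(-21119)) + W(-124, -48)) = √((20632 - 1*(-21119)) + (6 - 1*(-124))) = √((20632 + 21119) + (6 + 124)) = √(41751 + 130) = √41881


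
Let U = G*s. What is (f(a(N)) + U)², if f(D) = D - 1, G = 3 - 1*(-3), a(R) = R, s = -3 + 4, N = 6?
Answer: 121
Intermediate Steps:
s = 1
G = 6 (G = 3 + 3 = 6)
f(D) = -1 + D
U = 6 (U = 6*1 = 6)
(f(a(N)) + U)² = ((-1 + 6) + 6)² = (5 + 6)² = 11² = 121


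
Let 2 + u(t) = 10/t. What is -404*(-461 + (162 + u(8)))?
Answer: 121099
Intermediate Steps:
u(t) = -2 + 10/t
-404*(-461 + (162 + u(8))) = -404*(-461 + (162 + (-2 + 10/8))) = -404*(-461 + (162 + (-2 + 10*(1/8)))) = -404*(-461 + (162 + (-2 + 5/4))) = -404*(-461 + (162 - 3/4)) = -404*(-461 + 645/4) = -404*(-1199/4) = 121099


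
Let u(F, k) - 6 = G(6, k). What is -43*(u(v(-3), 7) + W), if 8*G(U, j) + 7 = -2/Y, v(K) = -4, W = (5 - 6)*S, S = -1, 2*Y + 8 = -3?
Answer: -23349/88 ≈ -265.33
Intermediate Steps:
Y = -11/2 (Y = -4 + (1/2)*(-3) = -4 - 3/2 = -11/2 ≈ -5.5000)
W = 1 (W = (5 - 6)*(-1) = -1*(-1) = 1)
G(U, j) = -73/88 (G(U, j) = -7/8 + (-2/(-11/2))/8 = -7/8 + (-2*(-2/11))/8 = -7/8 + (1/8)*(4/11) = -7/8 + 1/22 = -73/88)
u(F, k) = 455/88 (u(F, k) = 6 - 73/88 = 455/88)
-43*(u(v(-3), 7) + W) = -43*(455/88 + 1) = -43*543/88 = -23349/88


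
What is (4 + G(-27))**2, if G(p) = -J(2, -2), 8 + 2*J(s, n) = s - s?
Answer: 64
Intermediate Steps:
J(s, n) = -4 (J(s, n) = -4 + (s - s)/2 = -4 + (1/2)*0 = -4 + 0 = -4)
G(p) = 4 (G(p) = -1*(-4) = 4)
(4 + G(-27))**2 = (4 + 4)**2 = 8**2 = 64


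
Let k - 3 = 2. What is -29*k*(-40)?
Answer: 5800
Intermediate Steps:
k = 5 (k = 3 + 2 = 5)
-29*k*(-40) = -29*5*(-40) = -145*(-40) = 5800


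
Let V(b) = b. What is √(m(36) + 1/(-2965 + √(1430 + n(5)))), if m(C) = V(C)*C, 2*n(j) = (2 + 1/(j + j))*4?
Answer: √(19213195 - 1296*√35855)/√(14825 - √35855) ≈ 36.000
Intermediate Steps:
n(j) = 4 + 1/j (n(j) = ((2 + 1/(j + j))*4)/2 = ((2 + 1/(2*j))*4)/2 = (8 + 2/j)/2 = 4 + 1/j)
m(C) = C² (m(C) = C*C = C²)
√(m(36) + 1/(-2965 + √(1430 + n(5)))) = √(36² + 1/(-2965 + √(1430 + (4 + 1/5)))) = √(1296 + 1/(-2965 + √(1430 + (4 + ⅕)))) = √(1296 + 1/(-2965 + √(1430 + 21/5))) = √(1296 + 1/(-2965 + √(7171/5))) = √(1296 + 1/(-2965 + √35855/5))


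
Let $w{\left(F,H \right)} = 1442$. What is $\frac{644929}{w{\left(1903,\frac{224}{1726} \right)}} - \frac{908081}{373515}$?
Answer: $\frac{239581202633}{538608630} \approx 444.81$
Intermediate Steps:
$\frac{644929}{w{\left(1903,\frac{224}{1726} \right)}} - \frac{908081}{373515} = \frac{644929}{1442} - \frac{908081}{373515} = \frac{239581202633}{538608630}$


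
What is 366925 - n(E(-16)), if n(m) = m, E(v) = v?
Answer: 366941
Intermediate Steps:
366925 - n(E(-16)) = 366925 - 1*(-16) = 366925 + 16 = 366941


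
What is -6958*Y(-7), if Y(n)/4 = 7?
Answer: -194824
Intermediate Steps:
Y(n) = 28 (Y(n) = 4*7 = 28)
-6958*Y(-7) = -6958*28 = -194824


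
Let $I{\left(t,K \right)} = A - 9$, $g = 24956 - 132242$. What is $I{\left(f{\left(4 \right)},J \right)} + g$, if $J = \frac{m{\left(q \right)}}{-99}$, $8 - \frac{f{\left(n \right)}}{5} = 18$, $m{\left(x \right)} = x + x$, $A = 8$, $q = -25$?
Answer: $-107287$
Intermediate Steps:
$m{\left(x \right)} = 2 x$
$f{\left(n \right)} = -50$ ($f{\left(n \right)} = 40 - 90 = -50$)
$g = -107286$ ($g = 24956 - 132242 = -107286$)
$J = \frac{50}{99}$ ($J = \frac{2 \left(-25\right)}{-99} = \left(-50\right) \left(- \frac{1}{99}\right) = \frac{50}{99} \approx 0.50505$)
$I{\left(t,K \right)} = -1$ ($I{\left(t,K \right)} = 8 - 9 = -1$)
$I{\left(f{\left(4 \right)},J \right)} + g = -1 - 107286 = -107287$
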